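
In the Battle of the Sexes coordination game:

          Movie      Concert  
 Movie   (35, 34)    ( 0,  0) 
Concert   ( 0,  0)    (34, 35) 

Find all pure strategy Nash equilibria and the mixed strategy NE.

Pure NE: (Movie, Movie) and (Concert, Concert); Mixed NE: p = 0.5072, q = 0.4928

Work:
Check pure NE:
(Movie, Movie): (35, 34) - no unilateral deviation beneficial
(Concert, Concert): (34, 35) - no unilateral deviation beneficial
Mixed NE: P1 plays Movie with p = 0.5072, P2 plays Movie with q = 0.4928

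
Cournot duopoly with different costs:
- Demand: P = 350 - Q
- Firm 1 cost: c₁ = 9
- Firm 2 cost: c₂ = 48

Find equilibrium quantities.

q₁* = 126.67, q₂* = 87.67

Work:
Reaction: q₁ = (350 - 9 - q₂)/2
Reaction: q₂ = (350 - 48 - q₁)/2
Solve simultaneously:
q₁* = (350 - 2×9 + 48)/3 = 126.67
q₂* = (350 - 2×48 + 9)/3 = 87.67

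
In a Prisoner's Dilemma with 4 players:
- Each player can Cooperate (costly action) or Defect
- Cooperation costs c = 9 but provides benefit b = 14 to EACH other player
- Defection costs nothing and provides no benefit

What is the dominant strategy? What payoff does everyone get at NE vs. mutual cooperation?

Dominant: Defect; NE payoff = 0; Coop payoff = 33

Work:
Defect dominates (saves cost c = 9, benefit to others is external)
NE: All defect → everyone gets 0
If all cooperate: each receives (3)×14 - 9 = 33
Social dilemma: 33 > 0 but NE gives 0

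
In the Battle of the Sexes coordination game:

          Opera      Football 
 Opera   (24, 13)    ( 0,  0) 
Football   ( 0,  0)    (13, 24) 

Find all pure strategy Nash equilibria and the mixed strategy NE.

Pure NE: (Opera, Opera) and (Football, Football); Mixed NE: p = 0.6486, q = 0.3514

Work:
Check pure NE:
(Opera, Opera): (24, 13) - no unilateral deviation beneficial
(Football, Football): (13, 24) - no unilateral deviation beneficial
Mixed NE: P1 plays Opera with p = 0.6486, P2 plays Opera with q = 0.3514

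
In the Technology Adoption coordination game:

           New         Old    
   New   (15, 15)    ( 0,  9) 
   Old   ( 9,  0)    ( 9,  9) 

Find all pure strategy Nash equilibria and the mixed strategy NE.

Pure NE: (New, New) and (Old, Old); Mixed NE: p = 0.6, q = 0.6

Work:
Check pure NE:
(New, New): (15, 15) - no unilateral deviation beneficial
(Old, Old): (9, 9) - no unilateral deviation beneficial
Mixed NE: P1 plays New with p = 0.6, P2 plays New with q = 0.6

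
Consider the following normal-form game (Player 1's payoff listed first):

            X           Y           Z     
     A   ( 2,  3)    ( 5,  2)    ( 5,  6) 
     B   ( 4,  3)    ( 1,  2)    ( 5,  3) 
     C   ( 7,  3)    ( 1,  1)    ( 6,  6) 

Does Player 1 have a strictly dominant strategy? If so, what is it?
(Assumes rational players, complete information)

No strictly dominant strategy exists for Player 1

Work:
A strategy strictly dominates another if it gives a strictly higher payoff against every opponent action. Compare each pair of P1's strategies column-by-column:
  A vs B: [2 vs 4, 5 vs 1, 5 vs 5] → A does not strictly dominate B (column X: 2 ≤ 4)
  A vs C: [2 vs 7, 5 vs 1, 5 vs 6] → A does not strictly dominate C (column X: 2 ≤ 7)
  B vs A: [4 vs 2, 1 vs 5, 5 vs 5] → B does not strictly dominate A (column Y: 1 ≤ 5)
  B vs C: [4 vs 7, 1 vs 1, 5 vs 6] → B does not strictly dominate C (column X: 4 ≤ 7)
  C vs A: [7 vs 2, 1 vs 5, 6 vs 5] → C does not strictly dominate A (column Y: 1 ≤ 5)
  C vs B: [7 vs 4, 1 vs 1, 6 vs 5] → C does not strictly dominate B (column Y: 1 ≤ 1)
No single strategy strictly dominates all others → no strictly dominant strategy.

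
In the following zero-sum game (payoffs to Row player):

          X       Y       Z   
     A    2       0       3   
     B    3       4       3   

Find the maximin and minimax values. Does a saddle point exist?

Maximin = 3, Minimax = 3, Saddle: True

Work:
Row minimums: [0, 3] → maximin = 3
Column maximums: [3, 4, 3] → minimax = 3
Saddle point exists! Game value = 3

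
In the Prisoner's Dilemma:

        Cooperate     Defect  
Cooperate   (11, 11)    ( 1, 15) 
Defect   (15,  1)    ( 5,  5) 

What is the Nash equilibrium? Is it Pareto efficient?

(Defect, Defect) is NE; not Pareto efficient

Work:
Defect dominates Cooperate for both players:
If P2 cooperates: Defect (15) > Cooperate (11)
If P2 defects: Defect (5) > Cooperate (1)
NE: (Defect, Defect) with payoff (5, 5)
But (Cooperate, Cooperate) = (11, 11) Pareto dominates (5, 5)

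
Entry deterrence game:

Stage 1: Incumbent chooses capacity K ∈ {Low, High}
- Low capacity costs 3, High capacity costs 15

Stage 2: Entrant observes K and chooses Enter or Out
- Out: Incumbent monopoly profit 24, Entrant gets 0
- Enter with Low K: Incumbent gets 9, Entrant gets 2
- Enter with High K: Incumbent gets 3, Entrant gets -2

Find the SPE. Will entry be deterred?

SPE: (High, Enter|Low, Out|High); Entry deterred. Incumbent net profit = 9

Work:
After Low K: Entrant enters (2 > 0)
After High K: Entrant stays out (-2 < 0)
Incumbent: Low → 9−3=6, High → 24−15=9
Incumbent chooses High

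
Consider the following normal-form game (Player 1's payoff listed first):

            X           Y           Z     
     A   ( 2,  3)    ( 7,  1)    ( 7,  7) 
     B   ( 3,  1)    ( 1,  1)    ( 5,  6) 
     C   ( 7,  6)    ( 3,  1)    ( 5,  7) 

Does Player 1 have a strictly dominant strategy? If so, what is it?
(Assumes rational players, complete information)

No strictly dominant strategy exists for Player 1

Work:
A strategy strictly dominates another if it gives a strictly higher payoff against every opponent action. Compare each pair of P1's strategies column-by-column:
  A vs B: [2 vs 3, 7 vs 1, 7 vs 5] → A does not strictly dominate B (column X: 2 ≤ 3)
  A vs C: [2 vs 7, 7 vs 3, 7 vs 5] → A does not strictly dominate C (column X: 2 ≤ 7)
  B vs A: [3 vs 2, 1 vs 7, 5 vs 7] → B does not strictly dominate A (column Y: 1 ≤ 7)
  B vs C: [3 vs 7, 1 vs 3, 5 vs 5] → B does not strictly dominate C (column X: 3 ≤ 7)
  C vs A: [7 vs 2, 3 vs 7, 5 vs 7] → C does not strictly dominate A (column Y: 3 ≤ 7)
  C vs B: [7 vs 3, 3 vs 1, 5 vs 5] → C does not strictly dominate B (column Z: 5 ≤ 5)
No single strategy strictly dominates all others → no strictly dominant strategy.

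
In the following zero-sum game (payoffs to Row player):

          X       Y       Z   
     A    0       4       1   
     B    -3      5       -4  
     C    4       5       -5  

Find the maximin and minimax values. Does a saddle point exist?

Maximin = 0, Minimax = 1, Saddle: False

Work:
Row minimums: [0, -4, -5] → maximin = 0
Column maximums: [4, 5, 1] → minimax = 1
No saddle point (maximin ≠ minimax). Mixed strategy needed.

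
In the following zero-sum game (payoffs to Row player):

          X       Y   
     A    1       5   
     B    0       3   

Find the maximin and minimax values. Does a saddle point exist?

Maximin = 1, Minimax = 1, Saddle: True

Work:
Row minimums: [1, 0] → maximin = 1
Column maximums: [1, 5] → minimax = 1
Saddle point exists! Game value = 1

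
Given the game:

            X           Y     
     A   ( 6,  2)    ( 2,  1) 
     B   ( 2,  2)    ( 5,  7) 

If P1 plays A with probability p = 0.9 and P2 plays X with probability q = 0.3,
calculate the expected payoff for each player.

E[P1] = 3.29, E[P2] = 1.72

Work:
E[P1] = p·q·π₁(A,X) + p·(1-q)·π₁(A,Y) + (1-p)·q·π₁(B,X) + (1-p)·(1-q)·π₁(B,Y)
= 0.9·0.3·6 + 0.9·0.7·2 + 0.1·0.3·2 + 0.1·0.7·5
= 3.29

E[P2] = 1.72 (similar calculation)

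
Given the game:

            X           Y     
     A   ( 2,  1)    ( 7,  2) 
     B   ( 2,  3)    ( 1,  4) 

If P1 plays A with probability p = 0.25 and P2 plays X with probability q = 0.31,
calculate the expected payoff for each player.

E[P1] = 2.345, E[P2] = 3.19

Work:
E[P1] = p·q·π₁(A,X) + p·(1-q)·π₁(A,Y) + (1-p)·q·π₁(B,X) + (1-p)·(1-q)·π₁(B,Y)
= 0.25·0.31·2 + 0.25·0.69·7 + 0.75·0.31·2 + 0.75·0.69·1
= 2.345

E[P2] = 3.19 (similar calculation)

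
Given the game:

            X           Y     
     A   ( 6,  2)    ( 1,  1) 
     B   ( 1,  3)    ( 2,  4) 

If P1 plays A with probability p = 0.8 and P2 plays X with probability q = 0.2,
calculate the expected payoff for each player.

E[P1] = 1.96, E[P2] = 1.72

Work:
E[P1] = p·q·π₁(A,X) + p·(1-q)·π₁(A,Y) + (1-p)·q·π₁(B,X) + (1-p)·(1-q)·π₁(B,Y)
= 0.8·0.2·6 + 0.8·0.8·1 + 0.2·0.2·1 + 0.2·0.8·2
= 1.96

E[P2] = 1.72 (similar calculation)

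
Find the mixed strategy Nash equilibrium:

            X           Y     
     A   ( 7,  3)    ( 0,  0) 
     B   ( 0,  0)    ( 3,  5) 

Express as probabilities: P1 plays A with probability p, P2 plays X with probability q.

p = 0.625, q = 0.3

Work:
Find probabilities that make opponent indifferent:
P2 chooses q to make P1 indifferent between A and B
P1 chooses p to make P2 indifferent between X and Y
Mixed NE: P1 plays (A: 0.625, B: 0.375), P2 plays (X: 0.3, Y: 0.7)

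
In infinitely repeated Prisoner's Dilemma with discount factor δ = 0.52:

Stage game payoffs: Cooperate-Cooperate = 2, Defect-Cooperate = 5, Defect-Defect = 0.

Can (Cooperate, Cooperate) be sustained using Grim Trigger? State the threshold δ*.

δ* = 0.6; since δ = 0.52 < 0.6, cooperation cannot be sustained

Work:
For Grim Trigger:
Cooperate forever: 2/(1-δ)
Defect then punished: 5 + 0·δ/(1-δ)
Need: 2/(1-δ) ≥ 5 + 0·δ/(1-δ)
Solving: δ ≥ (T-R)/(T-P) = (5-2)/(5-0) = 0.6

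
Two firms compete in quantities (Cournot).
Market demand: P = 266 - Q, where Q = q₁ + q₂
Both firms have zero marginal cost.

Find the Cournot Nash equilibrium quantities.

q₁* = q₂* = 88.67; P* = 88.67

Work:
Profit: π_i = P·q_i = (a - q_i - q_j)·q_i
FOC: ∂π_i/∂q_i = a - 2q_i - q_j = 0
Reaction function: q_i = (266 - q_j)/2
Symmetry: q* = 266/3 = 88.67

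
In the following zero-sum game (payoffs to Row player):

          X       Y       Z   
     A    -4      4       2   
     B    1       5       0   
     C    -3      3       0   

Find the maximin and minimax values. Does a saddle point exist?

Maximin = 0, Minimax = 1, Saddle: False

Work:
Row minimums: [-4, 0, -3] → maximin = 0
Column maximums: [1, 5, 2] → minimax = 1
No saddle point (maximin ≠ minimax). Mixed strategy needed.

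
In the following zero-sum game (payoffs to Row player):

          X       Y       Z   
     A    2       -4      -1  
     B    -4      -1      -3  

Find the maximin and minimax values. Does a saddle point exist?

Maximin = -4, Minimax = -1, Saddle: False

Work:
Row minimums: [-4, -4] → maximin = -4
Column maximums: [2, -1, -1] → minimax = -1
No saddle point (maximin ≠ minimax). Mixed strategy needed.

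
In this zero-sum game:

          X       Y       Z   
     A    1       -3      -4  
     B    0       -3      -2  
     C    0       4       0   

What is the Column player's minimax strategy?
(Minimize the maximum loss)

Column should play Z, value = 0

Work:
Column player minimizes Row's maximum payoff:
Column X: max payoff to Row = 1
Column Y: max payoff to Row = 4
Column Z: max payoff to Row = 0
Minimum is 0, achieved by column Z.
Minimax strategy: Z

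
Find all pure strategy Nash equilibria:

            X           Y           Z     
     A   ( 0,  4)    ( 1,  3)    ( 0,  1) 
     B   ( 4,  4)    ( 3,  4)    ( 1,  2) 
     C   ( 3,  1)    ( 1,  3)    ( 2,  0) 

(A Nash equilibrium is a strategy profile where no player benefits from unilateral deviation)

Nash equilibrium: (B, X), (B, Y)

Work:
Best responses:
  P1 vs X: payoffs [0, 4, 3] → best response B (payoff 4)
  P1 vs Y: payoffs [1, 3, 1] → best response B (payoff 3)
  P1 vs Z: payoffs [0, 1, 2] → best response C (payoff 2)
  P2 vs A: payoffs [4, 3, 1] → best response X (payoff 4)
  P2 vs B: payoffs [4, 4, 2] → best response X/Y (payoff 4)
  P2 vs C: payoffs [1, 3, 0] → best response Y (payoff 3)
Mutual best responses: (B,X), (B,Y) → Nash equilibria.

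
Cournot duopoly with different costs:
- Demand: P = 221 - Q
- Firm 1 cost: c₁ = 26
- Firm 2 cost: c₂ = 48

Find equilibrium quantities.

q₁* = 72.33, q₂* = 50.33

Work:
Reaction: q₁ = (221 - 26 - q₂)/2
Reaction: q₂ = (221 - 48 - q₁)/2
Solve simultaneously:
q₁* = (221 - 2×26 + 48)/3 = 72.33
q₂* = (221 - 2×48 + 26)/3 = 50.33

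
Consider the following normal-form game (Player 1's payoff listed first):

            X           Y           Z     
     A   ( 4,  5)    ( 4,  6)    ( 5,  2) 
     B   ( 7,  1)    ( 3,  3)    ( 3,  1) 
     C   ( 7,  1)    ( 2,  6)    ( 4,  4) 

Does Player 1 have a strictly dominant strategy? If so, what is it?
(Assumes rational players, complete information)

No strictly dominant strategy exists for Player 1

Work:
A strategy strictly dominates another if it gives a strictly higher payoff against every opponent action. Compare each pair of P1's strategies column-by-column:
  A vs B: [4 vs 7, 4 vs 3, 5 vs 3] → A does not strictly dominate B (column X: 4 ≤ 7)
  A vs C: [4 vs 7, 4 vs 2, 5 vs 4] → A does not strictly dominate C (column X: 4 ≤ 7)
  B vs A: [7 vs 4, 3 vs 4, 3 vs 5] → B does not strictly dominate A (column Y: 3 ≤ 4)
  B vs C: [7 vs 7, 3 vs 2, 3 vs 4] → B does not strictly dominate C (column X: 7 ≤ 7)
  C vs A: [7 vs 4, 2 vs 4, 4 vs 5] → C does not strictly dominate A (column Y: 2 ≤ 4)
  C vs B: [7 vs 7, 2 vs 3, 4 vs 3] → C does not strictly dominate B (column X: 7 ≤ 7)
No single strategy strictly dominates all others → no strictly dominant strategy.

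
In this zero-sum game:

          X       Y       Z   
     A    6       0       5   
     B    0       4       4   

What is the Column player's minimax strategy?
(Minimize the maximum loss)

Column should play Y, value = 4

Work:
Column player minimizes Row's maximum payoff:
Column X: max payoff to Row = 6
Column Y: max payoff to Row = 4
Column Z: max payoff to Row = 5
Minimum is 4, achieved by column Y.
Minimax strategy: Y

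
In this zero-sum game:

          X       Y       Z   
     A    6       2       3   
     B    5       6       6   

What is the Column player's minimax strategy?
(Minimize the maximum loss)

Column should play X or Y or Z (all achieve the minimum), value = 6

Work:
Column player minimizes Row's maximum payoff:
Column X: max payoff to Row = 6
Column Y: max payoff to Row = 6
Column Z: max payoff to Row = 6
Minimum is 6, achieved by columns X, Y, Z (tied).
Each of X or Y or Z is a minimax strategy.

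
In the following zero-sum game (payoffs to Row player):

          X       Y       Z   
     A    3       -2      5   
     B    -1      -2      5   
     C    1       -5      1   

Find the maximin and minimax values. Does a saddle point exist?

Maximin = -2, Minimax = -2, Saddle: True

Work:
Row minimums: [-2, -2, -5] → maximin = -2
Column maximums: [3, -2, 5] → minimax = -2
Saddle point exists! Game value = -2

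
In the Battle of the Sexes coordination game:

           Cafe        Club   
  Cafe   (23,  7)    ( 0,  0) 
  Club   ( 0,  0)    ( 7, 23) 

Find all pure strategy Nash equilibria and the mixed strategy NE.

Pure NE: (Cafe, Cafe) and (Club, Club); Mixed NE: p = 0.7667, q = 0.2333

Work:
Check pure NE:
(Cafe, Cafe): (23, 7) - no unilateral deviation beneficial
(Club, Club): (7, 23) - no unilateral deviation beneficial
Mixed NE: P1 plays Cafe with p = 0.7667, P2 plays Cafe with q = 0.2333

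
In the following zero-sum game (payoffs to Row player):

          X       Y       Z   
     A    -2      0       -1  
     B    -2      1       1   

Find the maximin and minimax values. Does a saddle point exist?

Maximin = -2, Minimax = -2, Saddle: True

Work:
Row minimums: [-2, -2] → maximin = -2
Column maximums: [-2, 1, 1] → minimax = -2
Saddle point exists! Game value = -2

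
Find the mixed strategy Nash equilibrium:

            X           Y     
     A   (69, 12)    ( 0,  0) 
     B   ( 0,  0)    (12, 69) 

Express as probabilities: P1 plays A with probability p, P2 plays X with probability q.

p = 0.8519, q = 0.1481

Work:
Find probabilities that make opponent indifferent:
P2 chooses q to make P1 indifferent between A and B
P1 chooses p to make P2 indifferent between X and Y
Mixed NE: P1 plays (A: 0.8519, B: 0.1481), P2 plays (X: 0.1481, Y: 0.8519)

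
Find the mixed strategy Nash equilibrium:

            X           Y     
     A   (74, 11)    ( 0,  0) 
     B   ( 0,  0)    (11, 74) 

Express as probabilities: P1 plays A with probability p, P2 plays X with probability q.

p = 0.8706, q = 0.1294

Work:
Find probabilities that make opponent indifferent:
P2 chooses q to make P1 indifferent between A and B
P1 chooses p to make P2 indifferent between X and Y
Mixed NE: P1 plays (A: 0.8706, B: 0.1294), P2 plays (X: 0.1294, Y: 0.8706)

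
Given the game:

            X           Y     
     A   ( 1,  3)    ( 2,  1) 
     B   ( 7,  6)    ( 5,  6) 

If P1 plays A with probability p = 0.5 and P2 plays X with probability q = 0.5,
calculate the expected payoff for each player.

E[P1] = 3.75, E[P2] = 4.0

Work:
E[P1] = p·q·π₁(A,X) + p·(1-q)·π₁(A,Y) + (1-p)·q·π₁(B,X) + (1-p)·(1-q)·π₁(B,Y)
= 0.5·0.5·1 + 0.5·0.5·2 + 0.5·0.5·7 + 0.5·0.5·5
= 3.75

E[P2] = 4.0 (similar calculation)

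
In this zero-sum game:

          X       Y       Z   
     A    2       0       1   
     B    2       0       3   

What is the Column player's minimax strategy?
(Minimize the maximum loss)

Column should play Y, value = 0

Work:
Column player minimizes Row's maximum payoff:
Column X: max payoff to Row = 2
Column Y: max payoff to Row = 0
Column Z: max payoff to Row = 3
Minimum is 0, achieved by column Y.
Minimax strategy: Y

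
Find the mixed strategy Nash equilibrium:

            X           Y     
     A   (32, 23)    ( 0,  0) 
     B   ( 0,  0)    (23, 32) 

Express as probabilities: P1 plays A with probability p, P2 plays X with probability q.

p = 0.5818, q = 0.4182

Work:
Find probabilities that make opponent indifferent:
P2 chooses q to make P1 indifferent between A and B
P1 chooses p to make P2 indifferent between X and Y
Mixed NE: P1 plays (A: 0.5818, B: 0.4182), P2 plays (X: 0.4182, Y: 0.5818)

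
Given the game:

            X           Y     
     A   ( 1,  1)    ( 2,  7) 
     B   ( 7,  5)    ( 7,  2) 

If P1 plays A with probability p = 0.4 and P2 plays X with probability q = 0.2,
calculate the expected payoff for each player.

E[P1] = 4.92, E[P2] = 3.88

Work:
E[P1] = p·q·π₁(A,X) + p·(1-q)·π₁(A,Y) + (1-p)·q·π₁(B,X) + (1-p)·(1-q)·π₁(B,Y)
= 0.4·0.2·1 + 0.4·0.8·2 + 0.6·0.2·7 + 0.6·0.8·7
= 4.92

E[P2] = 3.88 (similar calculation)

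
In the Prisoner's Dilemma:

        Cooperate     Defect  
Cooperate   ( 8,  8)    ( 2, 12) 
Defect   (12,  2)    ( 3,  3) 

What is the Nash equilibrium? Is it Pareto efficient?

(Defect, Defect) is NE; not Pareto efficient

Work:
Defect dominates Cooperate for both players:
If P2 cooperates: Defect (12) > Cooperate (8)
If P2 defects: Defect (3) > Cooperate (2)
NE: (Defect, Defect) with payoff (3, 3)
But (Cooperate, Cooperate) = (8, 8) Pareto dominates (3, 3)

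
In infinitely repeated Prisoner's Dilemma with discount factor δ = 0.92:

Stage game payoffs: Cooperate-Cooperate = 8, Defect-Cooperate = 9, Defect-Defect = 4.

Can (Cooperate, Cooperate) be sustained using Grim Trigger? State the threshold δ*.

δ* = 0.2; since δ = 0.92 ≥ 0.2, cooperation can be sustained

Work:
For Grim Trigger:
Cooperate forever: 8/(1-δ)
Defect then punished: 9 + 4·δ/(1-δ)
Need: 8/(1-δ) ≥ 9 + 4·δ/(1-δ)
Solving: δ ≥ (T-R)/(T-P) = (9-8)/(9-4) = 0.2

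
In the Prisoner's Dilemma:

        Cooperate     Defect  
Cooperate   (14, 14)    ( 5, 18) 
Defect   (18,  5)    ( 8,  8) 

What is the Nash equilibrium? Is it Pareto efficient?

(Defect, Defect) is NE; not Pareto efficient

Work:
Defect dominates Cooperate for both players:
If P2 cooperates: Defect (18) > Cooperate (14)
If P2 defects: Defect (8) > Cooperate (5)
NE: (Defect, Defect) with payoff (8, 8)
But (Cooperate, Cooperate) = (14, 14) Pareto dominates (8, 8)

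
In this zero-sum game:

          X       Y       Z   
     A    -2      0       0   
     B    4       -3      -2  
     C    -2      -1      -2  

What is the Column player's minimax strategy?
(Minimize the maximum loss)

Column should play Y or Z (all achieve the minimum), value = 0

Work:
Column player minimizes Row's maximum payoff:
Column X: max payoff to Row = 4
Column Y: max payoff to Row = 0
Column Z: max payoff to Row = 0
Minimum is 0, achieved by columns Y, Z (tied).
Each of Y or Z is a minimax strategy.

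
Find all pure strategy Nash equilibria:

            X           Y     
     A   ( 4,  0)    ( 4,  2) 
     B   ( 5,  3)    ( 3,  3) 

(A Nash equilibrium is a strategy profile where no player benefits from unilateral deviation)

Nash equilibrium: (A, Y), (B, X)

Work:
Best responses:
  P1 vs X: payoffs [4, 5] → best response B (payoff 5)
  P1 vs Y: payoffs [4, 3] → best response A (payoff 4)
  P2 vs A: payoffs [0, 2] → best response Y (payoff 2)
  P2 vs B: payoffs [3, 3] → best response X/Y (payoff 3)
Mutual best responses: (A,Y), (B,X) → Nash equilibria.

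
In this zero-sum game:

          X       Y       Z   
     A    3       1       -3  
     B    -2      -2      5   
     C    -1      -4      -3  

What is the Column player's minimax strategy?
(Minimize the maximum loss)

Column should play Y, value = 1

Work:
Column player minimizes Row's maximum payoff:
Column X: max payoff to Row = 3
Column Y: max payoff to Row = 1
Column Z: max payoff to Row = 5
Minimum is 1, achieved by column Y.
Minimax strategy: Y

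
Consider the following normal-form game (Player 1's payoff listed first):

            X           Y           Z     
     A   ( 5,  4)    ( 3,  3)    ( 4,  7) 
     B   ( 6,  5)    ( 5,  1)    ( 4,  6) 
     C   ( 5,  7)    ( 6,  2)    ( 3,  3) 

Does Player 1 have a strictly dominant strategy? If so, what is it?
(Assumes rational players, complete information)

No strictly dominant strategy exists for Player 1

Work:
A strategy strictly dominates another if it gives a strictly higher payoff against every opponent action. Compare each pair of P1's strategies column-by-column:
  A vs B: [5 vs 6, 3 vs 5, 4 vs 4] → A does not strictly dominate B (column X: 5 ≤ 6)
  A vs C: [5 vs 5, 3 vs 6, 4 vs 3] → A does not strictly dominate C (column X: 5 ≤ 5)
  B vs A: [6 vs 5, 5 vs 3, 4 vs 4] → B does not strictly dominate A (column Z: 4 ≤ 4)
  B vs C: [6 vs 5, 5 vs 6, 4 vs 3] → B does not strictly dominate C (column Y: 5 ≤ 6)
  C vs A: [5 vs 5, 6 vs 3, 3 vs 4] → C does not strictly dominate A (column X: 5 ≤ 5)
  C vs B: [5 vs 6, 6 vs 5, 3 vs 4] → C does not strictly dominate B (column X: 5 ≤ 6)
No single strategy strictly dominates all others → no strictly dominant strategy.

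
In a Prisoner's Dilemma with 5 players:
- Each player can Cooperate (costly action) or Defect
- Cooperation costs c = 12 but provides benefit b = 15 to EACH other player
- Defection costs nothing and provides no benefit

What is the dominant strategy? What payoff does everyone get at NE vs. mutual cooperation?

Dominant: Defect; NE payoff = 0; Coop payoff = 48

Work:
Defect dominates (saves cost c = 12, benefit to others is external)
NE: All defect → everyone gets 0
If all cooperate: each receives (4)×15 - 12 = 48
Social dilemma: 48 > 0 but NE gives 0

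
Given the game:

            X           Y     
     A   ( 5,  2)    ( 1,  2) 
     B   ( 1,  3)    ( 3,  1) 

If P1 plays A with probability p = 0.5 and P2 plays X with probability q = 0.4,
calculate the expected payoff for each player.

E[P1] = 2.4, E[P2] = 1.9

Work:
E[P1] = p·q·π₁(A,X) + p·(1-q)·π₁(A,Y) + (1-p)·q·π₁(B,X) + (1-p)·(1-q)·π₁(B,Y)
= 0.5·0.4·5 + 0.5·0.6·1 + 0.5·0.4·1 + 0.5·0.6·3
= 2.4

E[P2] = 1.9 (similar calculation)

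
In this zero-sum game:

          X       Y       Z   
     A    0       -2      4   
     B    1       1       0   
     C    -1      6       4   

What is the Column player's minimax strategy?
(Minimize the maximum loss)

Column should play X, value = 1

Work:
Column player minimizes Row's maximum payoff:
Column X: max payoff to Row = 1
Column Y: max payoff to Row = 6
Column Z: max payoff to Row = 4
Minimum is 1, achieved by column X.
Minimax strategy: X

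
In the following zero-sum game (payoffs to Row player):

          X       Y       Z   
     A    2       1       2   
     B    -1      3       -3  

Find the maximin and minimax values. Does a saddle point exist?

Maximin = 1, Minimax = 2, Saddle: False

Work:
Row minimums: [1, -3] → maximin = 1
Column maximums: [2, 3, 2] → minimax = 2
No saddle point (maximin ≠ minimax). Mixed strategy needed.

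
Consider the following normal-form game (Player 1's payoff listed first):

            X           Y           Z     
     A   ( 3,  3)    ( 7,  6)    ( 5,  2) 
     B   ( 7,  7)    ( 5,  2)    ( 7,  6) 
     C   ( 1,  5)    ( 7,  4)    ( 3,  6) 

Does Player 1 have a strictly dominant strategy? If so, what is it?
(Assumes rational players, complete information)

No strictly dominant strategy exists for Player 1

Work:
A strategy strictly dominates another if it gives a strictly higher payoff against every opponent action. Compare each pair of P1's strategies column-by-column:
  A vs B: [3 vs 7, 7 vs 5, 5 vs 7] → A does not strictly dominate B (column X: 3 ≤ 7)
  A vs C: [3 vs 1, 7 vs 7, 5 vs 3] → A does not strictly dominate C (column Y: 7 ≤ 7)
  B vs A: [7 vs 3, 5 vs 7, 7 vs 5] → B does not strictly dominate A (column Y: 5 ≤ 7)
  B vs C: [7 vs 1, 5 vs 7, 7 vs 3] → B does not strictly dominate C (column Y: 5 ≤ 7)
  C vs A: [1 vs 3, 7 vs 7, 3 vs 5] → C does not strictly dominate A (column X: 1 ≤ 3)
  C vs B: [1 vs 7, 7 vs 5, 3 vs 7] → C does not strictly dominate B (column X: 1 ≤ 7)
No single strategy strictly dominates all others → no strictly dominant strategy.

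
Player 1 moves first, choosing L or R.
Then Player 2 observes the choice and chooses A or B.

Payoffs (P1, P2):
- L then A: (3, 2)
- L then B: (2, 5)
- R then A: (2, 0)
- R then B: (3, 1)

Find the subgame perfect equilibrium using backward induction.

P1 plays R, P2 plays B after L and B after R; Payoff (3, 1)

Work:
Backward induction:
After L: P2 chooses B → P1 gets 2
After R: P2 chooses B → P1 gets 3
P1 chooses R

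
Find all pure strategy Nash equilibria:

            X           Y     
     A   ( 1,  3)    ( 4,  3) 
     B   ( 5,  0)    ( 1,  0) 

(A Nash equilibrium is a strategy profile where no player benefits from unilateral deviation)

Nash equilibrium: (A, Y), (B, X)

Work:
Best responses:
  P1 vs X: payoffs [1, 5] → best response B (payoff 5)
  P1 vs Y: payoffs [4, 1] → best response A (payoff 4)
  P2 vs A: payoffs [3, 3] → best response X/Y (payoff 3)
  P2 vs B: payoffs [0, 0] → best response X/Y (payoff 0)
Mutual best responses: (A,Y), (B,X) → Nash equilibria.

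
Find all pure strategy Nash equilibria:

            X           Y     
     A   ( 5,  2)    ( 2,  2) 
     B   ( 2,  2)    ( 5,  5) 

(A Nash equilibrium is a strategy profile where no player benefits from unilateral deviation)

Nash equilibrium: (A, X), (B, Y)

Work:
Best responses:
  P1 vs X: payoffs [5, 2] → best response A (payoff 5)
  P1 vs Y: payoffs [2, 5] → best response B (payoff 5)
  P2 vs A: payoffs [2, 2] → best response X/Y (payoff 2)
  P2 vs B: payoffs [2, 5] → best response Y (payoff 5)
Mutual best responses: (A,X), (B,Y) → Nash equilibria.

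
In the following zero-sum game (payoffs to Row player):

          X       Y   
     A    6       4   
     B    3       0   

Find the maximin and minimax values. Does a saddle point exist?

Maximin = 4, Minimax = 4, Saddle: True

Work:
Row minimums: [4, 0] → maximin = 4
Column maximums: [6, 4] → minimax = 4
Saddle point exists! Game value = 4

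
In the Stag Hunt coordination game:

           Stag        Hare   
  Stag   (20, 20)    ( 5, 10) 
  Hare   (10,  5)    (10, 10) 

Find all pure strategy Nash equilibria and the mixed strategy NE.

Pure NE: (Stag, Stag) and (Hare, Hare); Mixed NE: p = 0.3333, q = 0.3333

Work:
Check pure NE:
(Stag, Stag): (20, 20) - no unilateral deviation beneficial
(Hare, Hare): (10, 10) - no unilateral deviation beneficial
Mixed NE: P1 plays Stag with p = 0.3333, P2 plays Stag with q = 0.3333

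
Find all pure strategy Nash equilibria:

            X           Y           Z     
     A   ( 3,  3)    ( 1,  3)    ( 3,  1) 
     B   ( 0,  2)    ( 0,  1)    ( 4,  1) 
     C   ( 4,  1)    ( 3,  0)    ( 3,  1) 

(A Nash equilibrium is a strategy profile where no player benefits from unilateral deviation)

Nash equilibrium: (C, X)

Work:
Best responses:
  P1 vs X: payoffs [3, 0, 4] → best response C (payoff 4)
  P1 vs Y: payoffs [1, 0, 3] → best response C (payoff 3)
  P1 vs Z: payoffs [3, 4, 3] → best response B (payoff 4)
  P2 vs A: payoffs [3, 3, 1] → best response X/Y (payoff 3)
  P2 vs B: payoffs [2, 1, 1] → best response X (payoff 2)
  P2 vs C: payoffs [1, 0, 1] → best response X/Z (payoff 1)
Mutual best responses: (C,X) → Nash equilibria.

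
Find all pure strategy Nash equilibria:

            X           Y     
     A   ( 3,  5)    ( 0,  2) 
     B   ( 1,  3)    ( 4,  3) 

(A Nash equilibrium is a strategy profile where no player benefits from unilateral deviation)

Nash equilibrium: (A, X), (B, Y)

Work:
Best responses:
  P1 vs X: payoffs [3, 1] → best response A (payoff 3)
  P1 vs Y: payoffs [0, 4] → best response B (payoff 4)
  P2 vs A: payoffs [5, 2] → best response X (payoff 5)
  P2 vs B: payoffs [3, 3] → best response X/Y (payoff 3)
Mutual best responses: (A,X), (B,Y) → Nash equilibria.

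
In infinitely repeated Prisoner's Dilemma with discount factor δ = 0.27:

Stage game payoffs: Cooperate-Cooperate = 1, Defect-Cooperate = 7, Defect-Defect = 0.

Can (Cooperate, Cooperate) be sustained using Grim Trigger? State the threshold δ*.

δ* = 0.8571; since δ = 0.27 < 0.8571, cooperation cannot be sustained

Work:
For Grim Trigger:
Cooperate forever: 1/(1-δ)
Defect then punished: 7 + 0·δ/(1-δ)
Need: 1/(1-δ) ≥ 7 + 0·δ/(1-δ)
Solving: δ ≥ (T-R)/(T-P) = (7-1)/(7-0) = 0.8571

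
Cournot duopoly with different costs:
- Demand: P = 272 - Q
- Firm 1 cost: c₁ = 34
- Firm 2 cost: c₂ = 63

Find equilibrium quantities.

q₁* = 89.0, q₂* = 60.0

Work:
Reaction: q₁ = (272 - 34 - q₂)/2
Reaction: q₂ = (272 - 63 - q₁)/2
Solve simultaneously:
q₁* = (272 - 2×34 + 63)/3 = 89.0
q₂* = (272 - 2×63 + 34)/3 = 60.0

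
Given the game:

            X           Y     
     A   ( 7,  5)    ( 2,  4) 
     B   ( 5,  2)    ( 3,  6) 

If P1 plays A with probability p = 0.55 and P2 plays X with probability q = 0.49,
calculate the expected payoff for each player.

E[P1] = 4.2385, E[P2] = 4.2875

Work:
E[P1] = p·q·π₁(A,X) + p·(1-q)·π₁(A,Y) + (1-p)·q·π₁(B,X) + (1-p)·(1-q)·π₁(B,Y)
= 0.55·0.49·7 + 0.55·0.51·2 + 0.45·0.49·5 + 0.45·0.51·3
= 4.2385

E[P2] = 4.2875 (similar calculation)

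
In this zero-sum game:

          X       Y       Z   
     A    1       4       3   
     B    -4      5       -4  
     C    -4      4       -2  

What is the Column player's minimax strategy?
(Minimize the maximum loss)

Column should play X, value = 1

Work:
Column player minimizes Row's maximum payoff:
Column X: max payoff to Row = 1
Column Y: max payoff to Row = 5
Column Z: max payoff to Row = 3
Minimum is 1, achieved by column X.
Minimax strategy: X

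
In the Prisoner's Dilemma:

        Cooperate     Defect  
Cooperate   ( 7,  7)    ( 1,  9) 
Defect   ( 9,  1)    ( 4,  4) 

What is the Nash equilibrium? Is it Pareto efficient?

(Defect, Defect) is NE; not Pareto efficient

Work:
Defect dominates Cooperate for both players:
If P2 cooperates: Defect (9) > Cooperate (7)
If P2 defects: Defect (4) > Cooperate (1)
NE: (Defect, Defect) with payoff (4, 4)
But (Cooperate, Cooperate) = (7, 7) Pareto dominates (4, 4)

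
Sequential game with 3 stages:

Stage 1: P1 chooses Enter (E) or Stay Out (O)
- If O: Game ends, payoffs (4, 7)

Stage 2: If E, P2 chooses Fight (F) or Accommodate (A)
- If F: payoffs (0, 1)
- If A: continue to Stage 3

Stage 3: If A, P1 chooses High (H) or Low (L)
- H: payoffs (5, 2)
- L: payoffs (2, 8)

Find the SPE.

SPE: (E, A, H); Outcome (5, 2)

Work:
Stage 3: P1 chooses H (5 vs 2)
Stage 2: P2: F->1, A->2 (anticipating H). Choose A
Stage 1: P1: O->4, E->5 (anticipating A, H). Choose E
SPE path: E -> A -> H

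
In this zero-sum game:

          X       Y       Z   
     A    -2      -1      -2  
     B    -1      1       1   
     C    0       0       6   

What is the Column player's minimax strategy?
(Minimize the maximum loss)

Column should play X, value = 0

Work:
Column player minimizes Row's maximum payoff:
Column X: max payoff to Row = 0
Column Y: max payoff to Row = 1
Column Z: max payoff to Row = 6
Minimum is 0, achieved by column X.
Minimax strategy: X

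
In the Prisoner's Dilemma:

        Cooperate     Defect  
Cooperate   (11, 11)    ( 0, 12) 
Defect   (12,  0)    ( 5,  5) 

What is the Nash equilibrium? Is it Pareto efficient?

(Defect, Defect) is NE; not Pareto efficient

Work:
Defect dominates Cooperate for both players:
If P2 cooperates: Defect (12) > Cooperate (11)
If P2 defects: Defect (5) > Cooperate (0)
NE: (Defect, Defect) with payoff (5, 5)
But (Cooperate, Cooperate) = (11, 11) Pareto dominates (5, 5)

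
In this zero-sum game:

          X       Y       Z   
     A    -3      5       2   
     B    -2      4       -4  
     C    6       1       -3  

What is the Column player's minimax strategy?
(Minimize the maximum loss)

Column should play Z, value = 2

Work:
Column player minimizes Row's maximum payoff:
Column X: max payoff to Row = 6
Column Y: max payoff to Row = 5
Column Z: max payoff to Row = 2
Minimum is 2, achieved by column Z.
Minimax strategy: Z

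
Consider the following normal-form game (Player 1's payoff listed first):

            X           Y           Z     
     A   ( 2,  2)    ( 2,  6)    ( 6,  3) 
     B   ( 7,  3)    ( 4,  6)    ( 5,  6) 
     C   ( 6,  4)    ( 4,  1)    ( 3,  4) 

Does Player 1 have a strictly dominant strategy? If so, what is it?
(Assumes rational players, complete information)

No strictly dominant strategy exists for Player 1

Work:
A strategy strictly dominates another if it gives a strictly higher payoff against every opponent action. Compare each pair of P1's strategies column-by-column:
  A vs B: [2 vs 7, 2 vs 4, 6 vs 5] → A does not strictly dominate B (column X: 2 ≤ 7)
  A vs C: [2 vs 6, 2 vs 4, 6 vs 3] → A does not strictly dominate C (column X: 2 ≤ 6)
  B vs A: [7 vs 2, 4 vs 2, 5 vs 6] → B does not strictly dominate A (column Z: 5 ≤ 6)
  B vs C: [7 vs 6, 4 vs 4, 5 vs 3] → B does not strictly dominate C (column Y: 4 ≤ 4)
  C vs A: [6 vs 2, 4 vs 2, 3 vs 6] → C does not strictly dominate A (column Z: 3 ≤ 6)
  C vs B: [6 vs 7, 4 vs 4, 3 vs 5] → C does not strictly dominate B (column X: 6 ≤ 7)
No single strategy strictly dominates all others → no strictly dominant strategy.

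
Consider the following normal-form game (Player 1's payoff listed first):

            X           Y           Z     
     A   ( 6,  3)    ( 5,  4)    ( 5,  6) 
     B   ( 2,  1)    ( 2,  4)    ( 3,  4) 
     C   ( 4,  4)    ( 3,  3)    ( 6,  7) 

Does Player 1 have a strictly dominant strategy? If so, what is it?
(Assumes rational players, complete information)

No strictly dominant strategy exists for Player 1

Work:
A strategy strictly dominates another if it gives a strictly higher payoff against every opponent action. Compare each pair of P1's strategies column-by-column:
  A vs B: [6 vs 2, 5 vs 2, 5 vs 3] → A strictly dominates B
  A vs C: [6 vs 4, 5 vs 3, 5 vs 6] → A does not strictly dominate C (column Z: 5 ≤ 6)
  B vs A: [2 vs 6, 2 vs 5, 3 vs 5] → B does not strictly dominate A (column X: 2 ≤ 6)
  B vs C: [2 vs 4, 2 vs 3, 3 vs 6] → B does not strictly dominate C (column X: 2 ≤ 4)
  C vs A: [4 vs 6, 3 vs 5, 6 vs 5] → C does not strictly dominate A (column X: 4 ≤ 6)
  C vs B: [4 vs 2, 3 vs 2, 6 vs 3] → C strictly dominates B
No single strategy strictly dominates all others → no strictly dominant strategy.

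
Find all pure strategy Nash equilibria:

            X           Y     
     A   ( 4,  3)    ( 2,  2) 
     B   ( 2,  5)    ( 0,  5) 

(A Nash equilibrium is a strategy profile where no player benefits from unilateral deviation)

Nash equilibrium: (A, X)

Work:
Best responses:
  P1 vs X: payoffs [4, 2] → best response A (payoff 4)
  P1 vs Y: payoffs [2, 0] → best response A (payoff 2)
  P2 vs A: payoffs [3, 2] → best response X (payoff 3)
  P2 vs B: payoffs [5, 5] → best response X/Y (payoff 5)
Mutual best responses: (A,X) → Nash equilibria.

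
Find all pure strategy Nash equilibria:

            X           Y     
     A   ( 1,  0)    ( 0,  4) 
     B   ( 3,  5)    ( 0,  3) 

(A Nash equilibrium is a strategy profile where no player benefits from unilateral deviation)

Nash equilibrium: (A, Y), (B, X)

Work:
Best responses:
  P1 vs X: payoffs [1, 3] → best response B (payoff 3)
  P1 vs Y: payoffs [0, 0] → best response A/B (payoff 0)
  P2 vs A: payoffs [0, 4] → best response Y (payoff 4)
  P2 vs B: payoffs [5, 3] → best response X (payoff 5)
Mutual best responses: (A,Y), (B,X) → Nash equilibria.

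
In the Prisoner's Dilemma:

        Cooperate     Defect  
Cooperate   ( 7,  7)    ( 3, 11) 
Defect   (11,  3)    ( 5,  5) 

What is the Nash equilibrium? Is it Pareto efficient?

(Defect, Defect) is NE; not Pareto efficient

Work:
Defect dominates Cooperate for both players:
If P2 cooperates: Defect (11) > Cooperate (7)
If P2 defects: Defect (5) > Cooperate (3)
NE: (Defect, Defect) with payoff (5, 5)
But (Cooperate, Cooperate) = (7, 7) Pareto dominates (5, 5)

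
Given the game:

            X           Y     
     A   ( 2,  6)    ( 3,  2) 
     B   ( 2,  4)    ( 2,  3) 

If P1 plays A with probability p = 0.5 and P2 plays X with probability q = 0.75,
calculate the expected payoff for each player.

E[P1] = 2.125, E[P2] = 4.375

Work:
E[P1] = p·q·π₁(A,X) + p·(1-q)·π₁(A,Y) + (1-p)·q·π₁(B,X) + (1-p)·(1-q)·π₁(B,Y)
= 0.5·0.75·2 + 0.5·0.25·3 + 0.5·0.75·2 + 0.5·0.25·2
= 2.125

E[P2] = 4.375 (similar calculation)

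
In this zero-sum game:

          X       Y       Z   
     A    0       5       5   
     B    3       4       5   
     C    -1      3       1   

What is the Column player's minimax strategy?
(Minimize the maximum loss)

Column should play X, value = 3

Work:
Column player minimizes Row's maximum payoff:
Column X: max payoff to Row = 3
Column Y: max payoff to Row = 5
Column Z: max payoff to Row = 5
Minimum is 3, achieved by column X.
Minimax strategy: X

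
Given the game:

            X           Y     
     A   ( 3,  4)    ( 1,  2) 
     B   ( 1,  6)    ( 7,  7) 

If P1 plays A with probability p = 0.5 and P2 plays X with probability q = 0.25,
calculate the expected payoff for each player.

E[P1] = 3.5, E[P2] = 4.625

Work:
E[P1] = p·q·π₁(A,X) + p·(1-q)·π₁(A,Y) + (1-p)·q·π₁(B,X) + (1-p)·(1-q)·π₁(B,Y)
= 0.5·0.25·3 + 0.5·0.75·1 + 0.5·0.25·1 + 0.5·0.75·7
= 3.5

E[P2] = 4.625 (similar calculation)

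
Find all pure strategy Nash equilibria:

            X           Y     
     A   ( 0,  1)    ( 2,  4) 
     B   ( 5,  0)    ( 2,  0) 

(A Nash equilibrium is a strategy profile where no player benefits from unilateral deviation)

Nash equilibrium: (A, Y), (B, X), (B, Y)

Work:
Best responses:
  P1 vs X: payoffs [0, 5] → best response B (payoff 5)
  P1 vs Y: payoffs [2, 2] → best response A/B (payoff 2)
  P2 vs A: payoffs [1, 4] → best response Y (payoff 4)
  P2 vs B: payoffs [0, 0] → best response X/Y (payoff 0)
Mutual best responses: (A,Y), (B,X), (B,Y) → Nash equilibria.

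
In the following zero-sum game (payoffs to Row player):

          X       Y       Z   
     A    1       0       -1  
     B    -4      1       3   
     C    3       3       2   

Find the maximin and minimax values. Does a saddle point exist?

Maximin = 2, Minimax = 3, Saddle: False

Work:
Row minimums: [-1, -4, 2] → maximin = 2
Column maximums: [3, 3, 3] → minimax = 3
No saddle point (maximin ≠ minimax). Mixed strategy needed.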